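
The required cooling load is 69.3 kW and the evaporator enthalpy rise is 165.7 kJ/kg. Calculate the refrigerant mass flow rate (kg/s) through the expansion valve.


m_dot = Q / dh
m_dot = 69.3 / 165.7
m_dot = 0.4182 kg/s

0.4182


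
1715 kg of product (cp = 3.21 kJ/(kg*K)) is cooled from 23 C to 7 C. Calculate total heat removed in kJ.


dT = 23 - (7) = 16 K
Q = m * cp * dT = 1715 * 3.21 * 16
Q = 88082 kJ

88082


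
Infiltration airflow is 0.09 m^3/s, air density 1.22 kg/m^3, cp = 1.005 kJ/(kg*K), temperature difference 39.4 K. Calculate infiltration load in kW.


Q = V_dot * rho * cp * dT
Q = 0.09 * 1.22 * 1.005 * 39.4
Q = 4.348 kW

4.348


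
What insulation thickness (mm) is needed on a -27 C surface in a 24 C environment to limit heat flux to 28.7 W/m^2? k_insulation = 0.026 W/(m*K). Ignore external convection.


dT = 24 - (-27) = 51 K
thickness = k * dT / q_max * 1000
thickness = 0.026 * 51 / 28.7 * 1000
thickness = 46.2 mm

46.2


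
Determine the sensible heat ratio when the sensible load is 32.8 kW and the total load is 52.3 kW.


SHR = Q_sensible / Q_total
SHR = 32.8 / 52.3
SHR = 0.627

0.627


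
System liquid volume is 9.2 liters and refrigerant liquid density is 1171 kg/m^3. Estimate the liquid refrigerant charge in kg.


Charge = V * rho / 1000
Charge = 9.2 * 1171 / 1000
Charge = 10.77 kg

10.77


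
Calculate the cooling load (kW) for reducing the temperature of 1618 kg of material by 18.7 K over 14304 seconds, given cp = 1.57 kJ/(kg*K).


Q = m * cp * dT / t
Q = 1618 * 1.57 * 18.7 / 14304
Q = 3.321 kW

3.321


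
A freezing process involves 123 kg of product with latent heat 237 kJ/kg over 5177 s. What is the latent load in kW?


Q_lat = m * h_fg / t
Q_lat = 123 * 237 / 5177
Q_lat = 5.63 kW

5.63


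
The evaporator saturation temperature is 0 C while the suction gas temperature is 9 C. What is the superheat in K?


Superheat = T_suction - T_evap
Superheat = 9 - (0)
Superheat = 9 K

9


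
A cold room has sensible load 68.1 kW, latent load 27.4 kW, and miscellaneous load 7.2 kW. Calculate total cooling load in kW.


Q_total = Q_s + Q_l + Q_misc
Q_total = 68.1 + 27.4 + 7.2
Q_total = 102.7 kW

102.7


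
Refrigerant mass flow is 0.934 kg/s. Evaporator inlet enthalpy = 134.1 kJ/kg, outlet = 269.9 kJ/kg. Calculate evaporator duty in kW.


dh = 269.9 - 134.1 = 135.8 kJ/kg
Q_evap = m_dot * dh = 0.934 * 135.8
Q_evap = 126.84 kW

126.84


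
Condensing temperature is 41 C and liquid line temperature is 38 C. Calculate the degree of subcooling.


Subcooling = T_cond - T_liquid
Subcooling = 41 - 38
Subcooling = 3 K

3


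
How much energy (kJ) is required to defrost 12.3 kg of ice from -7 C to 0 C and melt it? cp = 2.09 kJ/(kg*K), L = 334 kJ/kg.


Sensible heat = cp * dT = 2.09 * 7 = 14.63 kJ/kg
Total per kg = 14.63 + 334 = 348.63 kJ/kg
Q = m * total = 12.3 * 348.63
Q = 4288.1 kJ

4288.1


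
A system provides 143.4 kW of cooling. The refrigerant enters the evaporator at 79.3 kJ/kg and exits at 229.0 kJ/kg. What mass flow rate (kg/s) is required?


dh = 229.0 - 79.3 = 149.7 kJ/kg
m_dot = Q / dh = 143.4 / 149.7 = 0.9579 kg/s

0.9579


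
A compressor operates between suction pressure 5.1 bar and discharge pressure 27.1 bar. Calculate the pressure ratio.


PR = P_high / P_low
PR = 27.1 / 5.1
PR = 5.314

5.314


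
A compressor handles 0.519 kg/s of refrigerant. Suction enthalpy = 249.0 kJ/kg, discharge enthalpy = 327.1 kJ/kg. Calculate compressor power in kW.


dh = 327.1 - 249.0 = 78.1 kJ/kg
W = m_dot * dh = 0.519 * 78.1 = 40.53 kW

40.53


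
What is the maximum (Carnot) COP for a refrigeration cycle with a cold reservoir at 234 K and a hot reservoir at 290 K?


dT = 290 - 234 = 56 K
COP_carnot = T_cold / dT = 234 / 56
COP_carnot = 4.179

4.179


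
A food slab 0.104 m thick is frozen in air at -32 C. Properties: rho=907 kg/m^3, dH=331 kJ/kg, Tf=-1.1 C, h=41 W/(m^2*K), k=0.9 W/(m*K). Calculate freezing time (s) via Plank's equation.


dT = -1.1 - (-32) = 30.9 K
term1 = a/(2h) = 0.104/(2*41) = 0.001268292683
term2 = a^2/(8k) = 0.104^2/(8*0.9) = 0.001502222222
t = rho*dH*1000/dT * (term1 + term2)
t = 907*331*1000/30.9 * (0.001268292683 + 0.001502222222)
t = 26918 s

26918


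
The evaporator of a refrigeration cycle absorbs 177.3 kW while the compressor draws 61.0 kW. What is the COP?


COP = Q_evap / W
COP = 177.3 / 61.0
COP = 2.907

2.907


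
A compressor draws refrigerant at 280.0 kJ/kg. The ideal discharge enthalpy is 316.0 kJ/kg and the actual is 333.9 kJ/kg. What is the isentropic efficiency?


dh_ideal = 316.0 - 280.0 = 36.0 kJ/kg
dh_actual = 333.9 - 280.0 = 53.9 kJ/kg
eta_s = dh_ideal / dh_actual = 36.0 / 53.9
eta_s = 0.6679

0.6679


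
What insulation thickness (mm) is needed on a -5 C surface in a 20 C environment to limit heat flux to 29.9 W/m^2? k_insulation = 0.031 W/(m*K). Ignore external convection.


dT = 20 - (-5) = 25 K
thickness = k * dT / q_max * 1000
thickness = 0.031 * 25 / 29.9 * 1000
thickness = 25.9 mm

25.9


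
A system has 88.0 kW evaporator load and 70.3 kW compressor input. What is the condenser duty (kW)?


Q_cond = Q_evap + W
Q_cond = 88.0 + 70.3
Q_cond = 158.3 kW

158.3


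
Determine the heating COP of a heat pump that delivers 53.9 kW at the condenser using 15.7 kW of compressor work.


COP_hp = Q_cond / W
COP_hp = 53.9 / 15.7
COP_hp = 3.433

3.433


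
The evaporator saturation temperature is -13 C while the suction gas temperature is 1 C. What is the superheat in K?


Superheat = T_suction - T_evap
Superheat = 1 - (-13)
Superheat = 14 K

14


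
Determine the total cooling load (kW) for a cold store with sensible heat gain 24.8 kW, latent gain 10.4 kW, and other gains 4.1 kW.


Q_total = Q_s + Q_l + Q_misc
Q_total = 24.8 + 10.4 + 4.1
Q_total = 39.3 kW

39.3


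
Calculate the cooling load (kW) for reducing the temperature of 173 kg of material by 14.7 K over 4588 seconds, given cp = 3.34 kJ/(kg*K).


Q = m * cp * dT / t
Q = 173 * 3.34 * 14.7 / 4588
Q = 1.851 kW

1.851


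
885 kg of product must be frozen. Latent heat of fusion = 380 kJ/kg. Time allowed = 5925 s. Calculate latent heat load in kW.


Q_lat = m * h_fg / t
Q_lat = 885 * 380 / 5925
Q_lat = 56.76 kW

56.76


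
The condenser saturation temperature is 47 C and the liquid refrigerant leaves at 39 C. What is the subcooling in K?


Subcooling = T_cond - T_liquid
Subcooling = 47 - 39
Subcooling = 8 K

8


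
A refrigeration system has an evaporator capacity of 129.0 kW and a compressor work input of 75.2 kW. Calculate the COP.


COP = Q_evap / W
COP = 129.0 / 75.2
COP = 1.715

1.715


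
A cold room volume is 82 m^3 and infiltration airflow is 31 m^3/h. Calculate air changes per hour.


ACH = flow / volume
ACH = 31 / 82
ACH = 0.378

0.378


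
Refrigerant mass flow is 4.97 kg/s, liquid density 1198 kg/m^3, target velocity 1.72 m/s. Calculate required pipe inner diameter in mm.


A = m_dot / (rho * v) = 4.97 / (1198 * 1.72) = 0.002411965679 m^2
d = sqrt(4*A/pi) * 1000
d = 55.4 mm

55.4


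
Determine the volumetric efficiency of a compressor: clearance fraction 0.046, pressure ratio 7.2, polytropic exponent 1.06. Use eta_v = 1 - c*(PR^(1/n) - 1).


PR^(1/n) = 7.2^(1/1.06) = 6.43878972
eta_v = 1 - 0.046 * (6.43878972 - 1)
eta_v = 0.7498

0.7498


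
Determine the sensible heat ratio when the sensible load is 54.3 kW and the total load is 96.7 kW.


SHR = Q_sensible / Q_total
SHR = 54.3 / 96.7
SHR = 0.562

0.562


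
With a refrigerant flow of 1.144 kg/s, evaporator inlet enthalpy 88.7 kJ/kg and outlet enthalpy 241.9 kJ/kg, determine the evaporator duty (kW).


dh = 241.9 - 88.7 = 153.2 kJ/kg
Q_evap = m_dot * dh = 1.144 * 153.2
Q_evap = 175.26 kW

175.26


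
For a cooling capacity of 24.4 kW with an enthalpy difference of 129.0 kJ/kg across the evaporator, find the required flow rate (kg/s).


m_dot = Q / dh
m_dot = 24.4 / 129.0
m_dot = 0.1891 kg/s

0.1891


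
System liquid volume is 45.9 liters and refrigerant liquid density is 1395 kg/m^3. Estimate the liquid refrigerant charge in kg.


Charge = V * rho / 1000
Charge = 45.9 * 1395 / 1000
Charge = 64.03 kg

64.03


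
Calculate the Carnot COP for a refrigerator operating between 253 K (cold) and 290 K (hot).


dT = 290 - 253 = 37 K
COP_carnot = T_cold / dT = 253 / 37
COP_carnot = 6.838

6.838


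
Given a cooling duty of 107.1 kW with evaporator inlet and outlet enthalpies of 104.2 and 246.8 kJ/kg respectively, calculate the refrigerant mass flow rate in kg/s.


dh = 246.8 - 104.2 = 142.6 kJ/kg
m_dot = Q / dh = 107.1 / 142.6 = 0.7511 kg/s

0.7511


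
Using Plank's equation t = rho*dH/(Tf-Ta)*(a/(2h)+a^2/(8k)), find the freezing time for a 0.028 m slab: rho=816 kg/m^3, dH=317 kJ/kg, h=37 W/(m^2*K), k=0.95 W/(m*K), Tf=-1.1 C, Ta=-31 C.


dT = -1.1 - (-31) = 29.9 K
term1 = a/(2h) = 0.028/(2*37) = 0.0003783783784
term2 = a^2/(8k) = 0.028^2/(8*0.95) = 0.0001031578947
t = rho*dH*1000/dT * (term1 + term2)
t = 816*317*1000/29.9 * (0.0003783783784 + 0.0001031578947)
t = 4166 s

4166


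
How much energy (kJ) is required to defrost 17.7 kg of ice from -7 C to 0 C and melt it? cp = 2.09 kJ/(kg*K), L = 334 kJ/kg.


Sensible heat = cp * dT = 2.09 * 7 = 14.63 kJ/kg
Total per kg = 14.63 + 334 = 348.63 kJ/kg
Q = m * total = 17.7 * 348.63
Q = 6170.8 kJ

6170.8


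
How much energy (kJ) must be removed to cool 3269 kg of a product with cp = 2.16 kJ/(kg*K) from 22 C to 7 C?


dT = 22 - (7) = 15 K
Q = m * cp * dT = 3269 * 2.16 * 15
Q = 105916 kJ

105916


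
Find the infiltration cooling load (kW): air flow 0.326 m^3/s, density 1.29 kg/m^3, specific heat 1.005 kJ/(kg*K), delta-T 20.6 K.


Q = V_dot * rho * cp * dT
Q = 0.326 * 1.29 * 1.005 * 20.6
Q = 8.706 kW

8.706


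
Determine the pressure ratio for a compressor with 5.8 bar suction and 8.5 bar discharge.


PR = P_high / P_low
PR = 8.5 / 5.8
PR = 1.466

1.466


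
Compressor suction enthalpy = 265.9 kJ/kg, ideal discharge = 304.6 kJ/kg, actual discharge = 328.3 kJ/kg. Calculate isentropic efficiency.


dh_ideal = 304.6 - 265.9 = 38.7 kJ/kg
dh_actual = 328.3 - 265.9 = 62.4 kJ/kg
eta_s = dh_ideal / dh_actual = 38.7 / 62.4
eta_s = 0.6202

0.6202


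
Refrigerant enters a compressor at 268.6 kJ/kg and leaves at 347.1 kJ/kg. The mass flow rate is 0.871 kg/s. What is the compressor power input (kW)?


dh = 347.1 - 268.6 = 78.5 kJ/kg
W = m_dot * dh = 0.871 * 78.5 = 68.37 kW

68.37


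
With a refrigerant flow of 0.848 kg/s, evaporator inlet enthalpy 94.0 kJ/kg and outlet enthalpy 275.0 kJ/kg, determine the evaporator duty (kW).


dh = 275.0 - 94.0 = 181.0 kJ/kg
Q_evap = m_dot * dh = 0.848 * 181.0
Q_evap = 153.49 kW

153.49


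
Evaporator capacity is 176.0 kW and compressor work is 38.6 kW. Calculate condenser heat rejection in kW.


Q_cond = Q_evap + W
Q_cond = 176.0 + 38.6
Q_cond = 214.6 kW

214.6


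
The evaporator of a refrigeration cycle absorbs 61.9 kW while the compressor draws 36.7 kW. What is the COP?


COP = Q_evap / W
COP = 61.9 / 36.7
COP = 1.687

1.687


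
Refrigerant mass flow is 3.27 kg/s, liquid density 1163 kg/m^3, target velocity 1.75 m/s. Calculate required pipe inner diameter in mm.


A = m_dot / (rho * v) = 3.27 / (1163 * 1.75) = 0.001606682226 m^2
d = sqrt(4*A/pi) * 1000
d = 45.2 mm

45.2


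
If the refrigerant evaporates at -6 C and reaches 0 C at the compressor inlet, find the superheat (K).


Superheat = T_suction - T_evap
Superheat = 0 - (-6)
Superheat = 6 K

6


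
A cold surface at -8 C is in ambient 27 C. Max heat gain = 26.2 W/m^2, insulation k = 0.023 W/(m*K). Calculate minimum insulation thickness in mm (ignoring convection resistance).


dT = 27 - (-8) = 35 K
thickness = k * dT / q_max * 1000
thickness = 0.023 * 35 / 26.2 * 1000
thickness = 30.7 mm

30.7


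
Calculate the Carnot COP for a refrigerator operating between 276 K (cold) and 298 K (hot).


dT = 298 - 276 = 22 K
COP_carnot = T_cold / dT = 276 / 22
COP_carnot = 12.545

12.545


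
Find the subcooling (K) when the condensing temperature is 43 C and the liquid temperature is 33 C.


Subcooling = T_cond - T_liquid
Subcooling = 43 - 33
Subcooling = 10 K

10


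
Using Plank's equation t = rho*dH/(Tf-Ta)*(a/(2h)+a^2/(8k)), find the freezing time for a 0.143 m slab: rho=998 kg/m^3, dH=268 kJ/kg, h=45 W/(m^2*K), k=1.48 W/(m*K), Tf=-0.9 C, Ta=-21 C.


dT = -0.9 - (-21) = 20.1 K
term1 = a/(2h) = 0.143/(2*45) = 0.001588888889
term2 = a^2/(8k) = 0.143^2/(8*1.48) = 0.001727111486
t = rho*dH*1000/dT * (term1 + term2)
t = 998*268*1000/20.1 * (0.001588888889 + 0.001727111486)
t = 44125 s

44125


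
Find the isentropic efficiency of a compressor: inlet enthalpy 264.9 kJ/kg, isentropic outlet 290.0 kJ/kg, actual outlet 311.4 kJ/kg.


dh_ideal = 290.0 - 264.9 = 25.1 kJ/kg
dh_actual = 311.4 - 264.9 = 46.5 kJ/kg
eta_s = dh_ideal / dh_actual = 25.1 / 46.5
eta_s = 0.5398

0.5398


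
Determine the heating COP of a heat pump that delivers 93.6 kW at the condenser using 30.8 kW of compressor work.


COP_hp = Q_cond / W
COP_hp = 93.6 / 30.8
COP_hp = 3.039

3.039


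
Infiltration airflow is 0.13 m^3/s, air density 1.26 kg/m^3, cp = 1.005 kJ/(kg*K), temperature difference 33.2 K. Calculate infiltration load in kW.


Q = V_dot * rho * cp * dT
Q = 0.13 * 1.26 * 1.005 * 33.2
Q = 5.465 kW

5.465


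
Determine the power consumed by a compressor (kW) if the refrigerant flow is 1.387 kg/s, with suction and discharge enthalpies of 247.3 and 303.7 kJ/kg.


dh = 303.7 - 247.3 = 56.4 kJ/kg
W = m_dot * dh = 1.387 * 56.4 = 78.23 kW

78.23


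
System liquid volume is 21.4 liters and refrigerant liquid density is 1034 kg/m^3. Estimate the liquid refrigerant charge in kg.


Charge = V * rho / 1000
Charge = 21.4 * 1034 / 1000
Charge = 22.13 kg

22.13


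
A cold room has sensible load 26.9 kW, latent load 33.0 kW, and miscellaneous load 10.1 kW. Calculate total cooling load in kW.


Q_total = Q_s + Q_l + Q_misc
Q_total = 26.9 + 33.0 + 10.1
Q_total = 70.0 kW

70.0


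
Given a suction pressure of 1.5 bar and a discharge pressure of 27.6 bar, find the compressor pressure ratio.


PR = P_high / P_low
PR = 27.6 / 1.5
PR = 18.4

18.4


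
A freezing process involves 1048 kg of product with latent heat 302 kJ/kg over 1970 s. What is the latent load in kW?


Q_lat = m * h_fg / t
Q_lat = 1048 * 302 / 1970
Q_lat = 160.66 kW

160.66


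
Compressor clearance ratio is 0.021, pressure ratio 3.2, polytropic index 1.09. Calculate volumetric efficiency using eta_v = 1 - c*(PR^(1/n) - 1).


PR^(1/n) = 3.2^(1/1.09) = 2.90696864
eta_v = 1 - 0.021 * (2.90696864 - 1)
eta_v = 0.96

0.96


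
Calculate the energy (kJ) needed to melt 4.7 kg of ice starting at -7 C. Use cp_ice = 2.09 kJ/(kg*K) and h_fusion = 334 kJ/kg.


Sensible heat = cp * dT = 2.09 * 7 = 14.63 kJ/kg
Total per kg = 14.63 + 334 = 348.63 kJ/kg
Q = m * total = 4.7 * 348.63
Q = 1638.6 kJ

1638.6


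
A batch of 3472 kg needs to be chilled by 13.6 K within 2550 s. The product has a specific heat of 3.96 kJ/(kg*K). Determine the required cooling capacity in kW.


Q = m * cp * dT / t
Q = 3472 * 3.96 * 13.6 / 2550
Q = 73.329 kW

73.329


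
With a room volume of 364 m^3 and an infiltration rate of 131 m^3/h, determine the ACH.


ACH = flow / volume
ACH = 131 / 364
ACH = 0.36

0.36


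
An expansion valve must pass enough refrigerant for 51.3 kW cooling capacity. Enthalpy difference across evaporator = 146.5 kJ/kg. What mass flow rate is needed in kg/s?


m_dot = Q / dh
m_dot = 51.3 / 146.5
m_dot = 0.3502 kg/s

0.3502


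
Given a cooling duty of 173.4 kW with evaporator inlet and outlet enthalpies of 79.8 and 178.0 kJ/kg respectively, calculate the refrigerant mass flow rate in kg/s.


dh = 178.0 - 79.8 = 98.2 kJ/kg
m_dot = Q / dh = 173.4 / 98.2 = 1.7658 kg/s

1.7658


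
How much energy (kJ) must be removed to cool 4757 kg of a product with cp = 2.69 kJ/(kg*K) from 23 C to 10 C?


dT = 23 - (10) = 13 K
Q = m * cp * dT = 4757 * 2.69 * 13
Q = 166352 kJ

166352


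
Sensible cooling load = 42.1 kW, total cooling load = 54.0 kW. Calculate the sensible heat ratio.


SHR = Q_sensible / Q_total
SHR = 42.1 / 54.0
SHR = 0.78

0.78


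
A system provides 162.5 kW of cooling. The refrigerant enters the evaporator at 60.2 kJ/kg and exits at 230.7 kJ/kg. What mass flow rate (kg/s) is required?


dh = 230.7 - 60.2 = 170.5 kJ/kg
m_dot = Q / dh = 162.5 / 170.5 = 0.9531 kg/s

0.9531


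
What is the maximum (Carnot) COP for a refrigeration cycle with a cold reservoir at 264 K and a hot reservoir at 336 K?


dT = 336 - 264 = 72 K
COP_carnot = T_cold / dT = 264 / 72
COP_carnot = 3.667

3.667


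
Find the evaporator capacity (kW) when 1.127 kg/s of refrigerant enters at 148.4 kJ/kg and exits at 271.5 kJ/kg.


dh = 271.5 - 148.4 = 123.1 kJ/kg
Q_evap = m_dot * dh = 1.127 * 123.1
Q_evap = 138.73 kW

138.73


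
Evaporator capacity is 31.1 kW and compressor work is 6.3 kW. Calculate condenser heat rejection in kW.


Q_cond = Q_evap + W
Q_cond = 31.1 + 6.3
Q_cond = 37.4 kW

37.4


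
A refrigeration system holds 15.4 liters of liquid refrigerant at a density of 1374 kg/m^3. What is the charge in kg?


Charge = V * rho / 1000
Charge = 15.4 * 1374 / 1000
Charge = 21.16 kg

21.16


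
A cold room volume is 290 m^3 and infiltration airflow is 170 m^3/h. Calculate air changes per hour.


ACH = flow / volume
ACH = 170 / 290
ACH = 0.586

0.586


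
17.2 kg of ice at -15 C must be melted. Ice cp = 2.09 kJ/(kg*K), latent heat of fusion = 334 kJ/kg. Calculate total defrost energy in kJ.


Sensible heat = cp * dT = 2.09 * 15 = 31.35 kJ/kg
Total per kg = 31.35 + 334 = 365.35 kJ/kg
Q = m * total = 17.2 * 365.35
Q = 6284.0 kJ

6284.0


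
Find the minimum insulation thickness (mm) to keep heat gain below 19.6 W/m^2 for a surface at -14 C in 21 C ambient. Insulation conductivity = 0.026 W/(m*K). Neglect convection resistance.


dT = 21 - (-14) = 35 K
thickness = k * dT / q_max * 1000
thickness = 0.026 * 35 / 19.6 * 1000
thickness = 46.4 mm

46.4


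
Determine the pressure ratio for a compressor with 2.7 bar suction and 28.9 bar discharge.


PR = P_high / P_low
PR = 28.9 / 2.7
PR = 10.704

10.704


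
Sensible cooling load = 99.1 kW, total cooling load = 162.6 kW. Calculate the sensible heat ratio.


SHR = Q_sensible / Q_total
SHR = 99.1 / 162.6
SHR = 0.609

0.609


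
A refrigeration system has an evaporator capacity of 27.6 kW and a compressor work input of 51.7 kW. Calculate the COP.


COP = Q_evap / W
COP = 27.6 / 51.7
COP = 0.534

0.534


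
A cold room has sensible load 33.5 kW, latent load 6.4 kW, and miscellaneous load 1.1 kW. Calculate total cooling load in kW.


Q_total = Q_s + Q_l + Q_misc
Q_total = 33.5 + 6.4 + 1.1
Q_total = 41.0 kW

41.0


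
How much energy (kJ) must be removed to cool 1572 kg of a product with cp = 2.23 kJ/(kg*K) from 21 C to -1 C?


dT = 21 - (-1) = 22 K
Q = m * cp * dT = 1572 * 2.23 * 22
Q = 77122 kJ

77122


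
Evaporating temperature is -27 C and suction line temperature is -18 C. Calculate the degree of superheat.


Superheat = T_suction - T_evap
Superheat = -18 - (-27)
Superheat = 9 K

9


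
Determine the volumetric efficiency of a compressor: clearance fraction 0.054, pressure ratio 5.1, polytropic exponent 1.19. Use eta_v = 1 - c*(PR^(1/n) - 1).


PR^(1/n) = 5.1^(1/1.19) = 3.9318486
eta_v = 1 - 0.054 * (3.9318486 - 1)
eta_v = 0.8417

0.8417


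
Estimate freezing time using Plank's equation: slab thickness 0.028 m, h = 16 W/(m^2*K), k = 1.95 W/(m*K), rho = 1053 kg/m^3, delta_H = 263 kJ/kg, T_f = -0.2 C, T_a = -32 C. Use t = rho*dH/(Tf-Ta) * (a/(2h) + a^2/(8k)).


dT = -0.2 - (-32) = 31.8 K
term1 = a/(2h) = 0.028/(2*16) = 0.000875
term2 = a^2/(8k) = 0.028^2/(8*1.95) = 0.00005025641026
t = rho*dH*1000/dT * (term1 + term2)
t = 1053*263*1000/31.8 * (0.000875 + 0.00005025641026)
t = 8058 s

8058


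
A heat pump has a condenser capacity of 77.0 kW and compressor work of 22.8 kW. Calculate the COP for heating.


COP_hp = Q_cond / W
COP_hp = 77.0 / 22.8
COP_hp = 3.377

3.377


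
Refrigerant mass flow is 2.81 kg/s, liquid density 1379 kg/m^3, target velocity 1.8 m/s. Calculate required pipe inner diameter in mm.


A = m_dot / (rho * v) = 2.81 / (1379 * 1.8) = 0.001132060269 m^2
d = sqrt(4*A/pi) * 1000
d = 38.0 mm

38.0


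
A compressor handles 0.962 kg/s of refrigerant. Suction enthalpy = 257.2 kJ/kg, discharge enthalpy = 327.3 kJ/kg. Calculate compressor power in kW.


dh = 327.3 - 257.2 = 70.1 kJ/kg
W = m_dot * dh = 0.962 * 70.1 = 67.44 kW

67.44


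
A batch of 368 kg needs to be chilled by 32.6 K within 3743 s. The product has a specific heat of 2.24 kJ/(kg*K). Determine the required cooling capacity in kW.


Q = m * cp * dT / t
Q = 368 * 2.24 * 32.6 / 3743
Q = 7.179 kW

7.179


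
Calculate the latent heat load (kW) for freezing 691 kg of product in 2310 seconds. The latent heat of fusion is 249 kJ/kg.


Q_lat = m * h_fg / t
Q_lat = 691 * 249 / 2310
Q_lat = 74.48 kW

74.48


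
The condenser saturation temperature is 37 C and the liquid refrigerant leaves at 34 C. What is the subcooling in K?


Subcooling = T_cond - T_liquid
Subcooling = 37 - 34
Subcooling = 3 K

3


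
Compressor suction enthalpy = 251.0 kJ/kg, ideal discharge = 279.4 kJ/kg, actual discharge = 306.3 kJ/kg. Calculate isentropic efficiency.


dh_ideal = 279.4 - 251.0 = 28.4 kJ/kg
dh_actual = 306.3 - 251.0 = 55.3 kJ/kg
eta_s = dh_ideal / dh_actual = 28.4 / 55.3
eta_s = 0.5136

0.5136


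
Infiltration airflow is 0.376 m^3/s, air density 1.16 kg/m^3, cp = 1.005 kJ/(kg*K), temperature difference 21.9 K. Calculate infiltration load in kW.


Q = V_dot * rho * cp * dT
Q = 0.376 * 1.16 * 1.005 * 21.9
Q = 9.6 kW

9.6


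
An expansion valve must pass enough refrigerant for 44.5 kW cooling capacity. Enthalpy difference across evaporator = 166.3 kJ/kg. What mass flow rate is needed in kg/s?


m_dot = Q / dh
m_dot = 44.5 / 166.3
m_dot = 0.2676 kg/s

0.2676


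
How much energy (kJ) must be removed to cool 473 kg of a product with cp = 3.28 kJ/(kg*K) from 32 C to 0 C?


dT = 32 - (0) = 32 K
Q = m * cp * dT = 473 * 3.28 * 32
Q = 49646 kJ

49646


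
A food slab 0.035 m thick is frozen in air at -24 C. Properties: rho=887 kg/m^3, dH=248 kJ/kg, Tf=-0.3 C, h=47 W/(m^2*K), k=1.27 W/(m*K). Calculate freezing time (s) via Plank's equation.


dT = -0.3 - (-24) = 23.7 K
term1 = a/(2h) = 0.035/(2*47) = 0.0003723404255
term2 = a^2/(8k) = 0.035^2/(8*1.27) = 0.0001205708661
t = rho*dH*1000/dT * (term1 + term2)
t = 887*248*1000/23.7 * (0.0003723404255 + 0.0001205708661)
t = 4575 s

4575


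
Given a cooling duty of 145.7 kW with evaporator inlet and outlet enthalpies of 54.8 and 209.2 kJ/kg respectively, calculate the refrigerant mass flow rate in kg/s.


dh = 209.2 - 54.8 = 154.4 kJ/kg
m_dot = Q / dh = 145.7 / 154.4 = 0.9437 kg/s

0.9437


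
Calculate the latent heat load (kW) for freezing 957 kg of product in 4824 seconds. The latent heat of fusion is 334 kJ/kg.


Q_lat = m * h_fg / t
Q_lat = 957 * 334 / 4824
Q_lat = 66.26 kW

66.26


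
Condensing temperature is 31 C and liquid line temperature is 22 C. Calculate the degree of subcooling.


Subcooling = T_cond - T_liquid
Subcooling = 31 - 22
Subcooling = 9 K

9


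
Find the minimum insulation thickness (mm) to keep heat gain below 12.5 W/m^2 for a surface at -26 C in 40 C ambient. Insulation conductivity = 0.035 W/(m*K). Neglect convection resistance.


dT = 40 - (-26) = 66 K
thickness = k * dT / q_max * 1000
thickness = 0.035 * 66 / 12.5 * 1000
thickness = 184.8 mm

184.8


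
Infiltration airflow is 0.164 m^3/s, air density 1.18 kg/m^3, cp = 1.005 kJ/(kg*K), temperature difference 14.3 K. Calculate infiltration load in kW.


Q = V_dot * rho * cp * dT
Q = 0.164 * 1.18 * 1.005 * 14.3
Q = 2.781 kW

2.781


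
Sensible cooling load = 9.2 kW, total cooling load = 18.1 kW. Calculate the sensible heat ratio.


SHR = Q_sensible / Q_total
SHR = 9.2 / 18.1
SHR = 0.508

0.508


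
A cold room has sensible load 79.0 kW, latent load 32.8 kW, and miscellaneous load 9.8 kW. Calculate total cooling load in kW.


Q_total = Q_s + Q_l + Q_misc
Q_total = 79.0 + 32.8 + 9.8
Q_total = 121.6 kW

121.6


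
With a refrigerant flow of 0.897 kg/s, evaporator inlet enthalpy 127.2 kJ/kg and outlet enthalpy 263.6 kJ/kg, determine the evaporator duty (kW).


dh = 263.6 - 127.2 = 136.4 kJ/kg
Q_evap = m_dot * dh = 0.897 * 136.4
Q_evap = 122.35 kW

122.35


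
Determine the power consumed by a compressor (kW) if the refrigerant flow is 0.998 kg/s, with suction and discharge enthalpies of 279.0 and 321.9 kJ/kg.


dh = 321.9 - 279.0 = 42.9 kJ/kg
W = m_dot * dh = 0.998 * 42.9 = 42.81 kW

42.81


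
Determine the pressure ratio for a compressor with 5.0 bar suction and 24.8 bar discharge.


PR = P_high / P_low
PR = 24.8 / 5.0
PR = 4.96

4.96


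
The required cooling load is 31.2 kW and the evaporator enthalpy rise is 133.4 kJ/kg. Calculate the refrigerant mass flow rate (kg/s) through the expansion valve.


m_dot = Q / dh
m_dot = 31.2 / 133.4
m_dot = 0.2339 kg/s

0.2339


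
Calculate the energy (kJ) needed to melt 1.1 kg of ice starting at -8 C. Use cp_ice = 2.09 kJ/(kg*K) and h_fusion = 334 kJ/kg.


Sensible heat = cp * dT = 2.09 * 8 = 16.72 kJ/kg
Total per kg = 16.72 + 334 = 350.72 kJ/kg
Q = m * total = 1.1 * 350.72
Q = 385.8 kJ

385.8


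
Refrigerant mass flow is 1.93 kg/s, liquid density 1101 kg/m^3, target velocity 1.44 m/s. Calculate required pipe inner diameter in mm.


A = m_dot / (rho * v) = 1.93 / (1101 * 1.44) = 0.001217327682 m^2
d = sqrt(4*A/pi) * 1000
d = 39.4 mm

39.4


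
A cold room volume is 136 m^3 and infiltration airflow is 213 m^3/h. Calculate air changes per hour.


ACH = flow / volume
ACH = 213 / 136
ACH = 1.566

1.566


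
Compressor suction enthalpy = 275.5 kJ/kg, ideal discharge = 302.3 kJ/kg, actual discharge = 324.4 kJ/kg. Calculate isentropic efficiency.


dh_ideal = 302.3 - 275.5 = 26.8 kJ/kg
dh_actual = 324.4 - 275.5 = 48.9 kJ/kg
eta_s = dh_ideal / dh_actual = 26.8 / 48.9
eta_s = 0.5481

0.5481


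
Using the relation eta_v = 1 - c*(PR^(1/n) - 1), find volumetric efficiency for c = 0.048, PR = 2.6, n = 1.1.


PR^(1/n) = 2.6^(1/1.1) = 2.38368299
eta_v = 1 - 0.048 * (2.38368299 - 1)
eta_v = 0.9336

0.9336


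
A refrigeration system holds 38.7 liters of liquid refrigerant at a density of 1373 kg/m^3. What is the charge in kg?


Charge = V * rho / 1000
Charge = 38.7 * 1373 / 1000
Charge = 53.14 kg

53.14


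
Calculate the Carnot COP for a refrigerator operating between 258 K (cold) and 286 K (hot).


dT = 286 - 258 = 28 K
COP_carnot = T_cold / dT = 258 / 28
COP_carnot = 9.214

9.214


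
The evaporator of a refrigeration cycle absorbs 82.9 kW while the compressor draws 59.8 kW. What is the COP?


COP = Q_evap / W
COP = 82.9 / 59.8
COP = 1.386

1.386


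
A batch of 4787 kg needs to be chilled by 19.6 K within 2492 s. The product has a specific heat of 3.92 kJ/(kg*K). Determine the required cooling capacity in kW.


Q = m * cp * dT / t
Q = 4787 * 3.92 * 19.6 / 2492
Q = 147.59 kW

147.59


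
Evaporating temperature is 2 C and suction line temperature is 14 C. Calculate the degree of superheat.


Superheat = T_suction - T_evap
Superheat = 14 - (2)
Superheat = 12 K

12


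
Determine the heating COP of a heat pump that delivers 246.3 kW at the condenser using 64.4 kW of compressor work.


COP_hp = Q_cond / W
COP_hp = 246.3 / 64.4
COP_hp = 3.825

3.825


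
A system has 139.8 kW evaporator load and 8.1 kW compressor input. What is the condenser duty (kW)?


Q_cond = Q_evap + W
Q_cond = 139.8 + 8.1
Q_cond = 147.9 kW

147.9


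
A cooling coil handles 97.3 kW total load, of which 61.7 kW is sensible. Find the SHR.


SHR = Q_sensible / Q_total
SHR = 61.7 / 97.3
SHR = 0.634

0.634


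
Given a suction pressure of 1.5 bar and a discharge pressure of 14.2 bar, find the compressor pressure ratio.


PR = P_high / P_low
PR = 14.2 / 1.5
PR = 9.467

9.467


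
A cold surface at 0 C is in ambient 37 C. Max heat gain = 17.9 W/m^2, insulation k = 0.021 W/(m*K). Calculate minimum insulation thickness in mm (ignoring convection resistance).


dT = 37 - (0) = 37 K
thickness = k * dT / q_max * 1000
thickness = 0.021 * 37 / 17.9 * 1000
thickness = 43.4 mm

43.4


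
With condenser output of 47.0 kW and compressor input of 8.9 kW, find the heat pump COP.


COP_hp = Q_cond / W
COP_hp = 47.0 / 8.9
COP_hp = 5.281

5.281


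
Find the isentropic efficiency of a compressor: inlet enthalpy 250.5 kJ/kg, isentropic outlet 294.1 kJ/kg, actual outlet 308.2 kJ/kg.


dh_ideal = 294.1 - 250.5 = 43.6 kJ/kg
dh_actual = 308.2 - 250.5 = 57.7 kJ/kg
eta_s = dh_ideal / dh_actual = 43.6 / 57.7
eta_s = 0.7556

0.7556


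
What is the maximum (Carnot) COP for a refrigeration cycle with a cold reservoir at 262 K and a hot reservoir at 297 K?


dT = 297 - 262 = 35 K
COP_carnot = T_cold / dT = 262 / 35
COP_carnot = 7.486

7.486


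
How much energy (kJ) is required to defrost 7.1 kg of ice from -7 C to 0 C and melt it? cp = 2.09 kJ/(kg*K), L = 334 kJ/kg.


Sensible heat = cp * dT = 2.09 * 7 = 14.63 kJ/kg
Total per kg = 14.63 + 334 = 348.63 kJ/kg
Q = m * total = 7.1 * 348.63
Q = 2475.3 kJ

2475.3


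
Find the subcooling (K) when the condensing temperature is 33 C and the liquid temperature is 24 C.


Subcooling = T_cond - T_liquid
Subcooling = 33 - 24
Subcooling = 9 K

9


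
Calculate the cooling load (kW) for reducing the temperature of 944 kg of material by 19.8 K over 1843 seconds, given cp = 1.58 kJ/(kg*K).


Q = m * cp * dT / t
Q = 944 * 1.58 * 19.8 / 1843
Q = 16.024 kW

16.024


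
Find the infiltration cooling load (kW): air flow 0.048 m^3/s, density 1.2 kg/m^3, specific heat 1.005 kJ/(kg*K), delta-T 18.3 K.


Q = V_dot * rho * cp * dT
Q = 0.048 * 1.2 * 1.005 * 18.3
Q = 1.059 kW

1.059


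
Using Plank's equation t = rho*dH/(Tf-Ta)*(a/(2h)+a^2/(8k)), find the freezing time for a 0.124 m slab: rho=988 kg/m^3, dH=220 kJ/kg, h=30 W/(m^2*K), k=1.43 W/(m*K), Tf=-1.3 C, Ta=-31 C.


dT = -1.3 - (-31) = 29.7 K
term1 = a/(2h) = 0.124/(2*30) = 0.002066666667
term2 = a^2/(8k) = 0.124^2/(8*1.43) = 0.001344055944
t = rho*dH*1000/dT * (term1 + term2)
t = 988*220*1000/29.7 * (0.002066666667 + 0.001344055944)
t = 24961 s

24961


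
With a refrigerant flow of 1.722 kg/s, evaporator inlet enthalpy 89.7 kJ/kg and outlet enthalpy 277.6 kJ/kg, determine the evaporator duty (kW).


dh = 277.6 - 89.7 = 187.9 kJ/kg
Q_evap = m_dot * dh = 1.722 * 187.9
Q_evap = 323.56 kW

323.56


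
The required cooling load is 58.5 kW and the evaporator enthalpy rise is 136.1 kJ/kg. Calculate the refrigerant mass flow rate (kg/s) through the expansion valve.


m_dot = Q / dh
m_dot = 58.5 / 136.1
m_dot = 0.4298 kg/s

0.4298


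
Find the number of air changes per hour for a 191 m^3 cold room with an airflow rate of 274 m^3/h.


ACH = flow / volume
ACH = 274 / 191
ACH = 1.435

1.435


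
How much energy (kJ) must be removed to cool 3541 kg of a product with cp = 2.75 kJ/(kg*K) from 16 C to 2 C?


dT = 16 - (2) = 14 K
Q = m * cp * dT = 3541 * 2.75 * 14
Q = 136329 kJ

136329


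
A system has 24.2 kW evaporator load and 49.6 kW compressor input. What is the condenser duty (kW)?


Q_cond = Q_evap + W
Q_cond = 24.2 + 49.6
Q_cond = 73.8 kW

73.8


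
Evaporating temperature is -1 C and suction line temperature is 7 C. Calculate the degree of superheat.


Superheat = T_suction - T_evap
Superheat = 7 - (-1)
Superheat = 8 K

8


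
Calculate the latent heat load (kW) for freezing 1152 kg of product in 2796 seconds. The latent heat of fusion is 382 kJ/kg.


Q_lat = m * h_fg / t
Q_lat = 1152 * 382 / 2796
Q_lat = 157.39 kW

157.39


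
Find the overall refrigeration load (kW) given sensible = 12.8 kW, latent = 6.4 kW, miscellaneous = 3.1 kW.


Q_total = Q_s + Q_l + Q_misc
Q_total = 12.8 + 6.4 + 3.1
Q_total = 22.3 kW

22.3


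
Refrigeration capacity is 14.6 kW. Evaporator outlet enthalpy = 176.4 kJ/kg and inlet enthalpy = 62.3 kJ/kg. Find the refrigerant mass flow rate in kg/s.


dh = 176.4 - 62.3 = 114.1 kJ/kg
m_dot = Q / dh = 14.6 / 114.1 = 0.128 kg/s

0.128


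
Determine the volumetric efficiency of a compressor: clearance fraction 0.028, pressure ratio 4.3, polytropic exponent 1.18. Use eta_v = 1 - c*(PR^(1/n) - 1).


PR^(1/n) = 4.3^(1/1.18) = 3.44221248
eta_v = 1 - 0.028 * (3.44221248 - 1)
eta_v = 0.9316

0.9316


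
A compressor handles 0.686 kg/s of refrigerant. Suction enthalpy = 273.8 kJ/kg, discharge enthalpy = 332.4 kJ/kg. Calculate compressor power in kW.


dh = 332.4 - 273.8 = 58.6 kJ/kg
W = m_dot * dh = 0.686 * 58.6 = 40.2 kW

40.2


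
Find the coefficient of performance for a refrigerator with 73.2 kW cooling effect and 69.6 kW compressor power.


COP = Q_evap / W
COP = 73.2 / 69.6
COP = 1.052

1.052


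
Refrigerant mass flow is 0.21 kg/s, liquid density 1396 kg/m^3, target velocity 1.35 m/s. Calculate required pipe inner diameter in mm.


A = m_dot / (rho * v) = 0.21 / (1396 * 1.35) = 0.0001114294811 m^2
d = sqrt(4*A/pi) * 1000
d = 11.9 mm

11.9


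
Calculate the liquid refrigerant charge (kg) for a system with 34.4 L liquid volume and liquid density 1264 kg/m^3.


Charge = V * rho / 1000
Charge = 34.4 * 1264 / 1000
Charge = 43.48 kg

43.48


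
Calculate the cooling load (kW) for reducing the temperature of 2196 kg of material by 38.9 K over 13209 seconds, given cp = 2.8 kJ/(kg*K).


Q = m * cp * dT / t
Q = 2196 * 2.8 * 38.9 / 13209
Q = 18.108 kW

18.108


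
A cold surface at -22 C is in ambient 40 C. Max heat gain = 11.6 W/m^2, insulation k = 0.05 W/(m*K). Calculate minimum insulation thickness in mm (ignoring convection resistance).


dT = 40 - (-22) = 62 K
thickness = k * dT / q_max * 1000
thickness = 0.05 * 62 / 11.6 * 1000
thickness = 267.2 mm

267.2


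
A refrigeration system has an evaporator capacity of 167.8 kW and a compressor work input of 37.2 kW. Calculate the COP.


COP = Q_evap / W
COP = 167.8 / 37.2
COP = 4.511

4.511


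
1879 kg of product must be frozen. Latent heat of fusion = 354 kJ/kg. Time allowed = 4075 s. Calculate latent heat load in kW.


Q_lat = m * h_fg / t
Q_lat = 1879 * 354 / 4075
Q_lat = 163.23 kW

163.23


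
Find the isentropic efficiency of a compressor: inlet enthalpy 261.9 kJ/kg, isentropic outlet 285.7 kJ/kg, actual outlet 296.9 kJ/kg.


dh_ideal = 285.7 - 261.9 = 23.8 kJ/kg
dh_actual = 296.9 - 261.9 = 35.0 kJ/kg
eta_s = dh_ideal / dh_actual = 23.8 / 35.0
eta_s = 0.68

0.68


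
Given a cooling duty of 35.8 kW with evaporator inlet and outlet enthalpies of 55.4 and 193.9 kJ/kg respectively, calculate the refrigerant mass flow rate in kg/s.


dh = 193.9 - 55.4 = 138.5 kJ/kg
m_dot = Q / dh = 35.8 / 138.5 = 0.2585 kg/s

0.2585


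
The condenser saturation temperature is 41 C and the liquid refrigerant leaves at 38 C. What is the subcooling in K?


Subcooling = T_cond - T_liquid
Subcooling = 41 - 38
Subcooling = 3 K

3


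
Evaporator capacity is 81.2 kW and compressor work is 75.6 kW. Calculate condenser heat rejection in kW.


Q_cond = Q_evap + W
Q_cond = 81.2 + 75.6
Q_cond = 156.8 kW

156.8


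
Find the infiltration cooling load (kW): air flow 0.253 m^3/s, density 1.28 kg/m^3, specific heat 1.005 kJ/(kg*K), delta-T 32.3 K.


Q = V_dot * rho * cp * dT
Q = 0.253 * 1.28 * 1.005 * 32.3
Q = 10.512 kW

10.512


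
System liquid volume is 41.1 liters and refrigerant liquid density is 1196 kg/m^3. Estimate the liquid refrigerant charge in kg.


Charge = V * rho / 1000
Charge = 41.1 * 1196 / 1000
Charge = 49.16 kg

49.16


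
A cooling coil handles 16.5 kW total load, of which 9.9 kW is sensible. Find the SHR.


SHR = Q_sensible / Q_total
SHR = 9.9 / 16.5
SHR = 0.6

0.6


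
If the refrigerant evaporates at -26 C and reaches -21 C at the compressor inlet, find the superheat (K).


Superheat = T_suction - T_evap
Superheat = -21 - (-26)
Superheat = 5 K

5


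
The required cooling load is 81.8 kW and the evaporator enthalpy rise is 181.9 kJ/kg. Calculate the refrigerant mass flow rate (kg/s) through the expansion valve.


m_dot = Q / dh
m_dot = 81.8 / 181.9
m_dot = 0.4497 kg/s

0.4497


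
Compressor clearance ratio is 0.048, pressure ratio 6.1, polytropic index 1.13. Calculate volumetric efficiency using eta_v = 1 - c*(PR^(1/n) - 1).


PR^(1/n) = 6.1^(1/1.13) = 4.95429833
eta_v = 1 - 0.048 * (4.95429833 - 1)
eta_v = 0.8102

0.8102


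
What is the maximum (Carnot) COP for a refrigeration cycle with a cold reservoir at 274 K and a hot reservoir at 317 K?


dT = 317 - 274 = 43 K
COP_carnot = T_cold / dT = 274 / 43
COP_carnot = 6.372

6.372


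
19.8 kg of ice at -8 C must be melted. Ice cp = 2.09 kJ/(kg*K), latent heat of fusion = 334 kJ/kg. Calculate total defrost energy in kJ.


Sensible heat = cp * dT = 2.09 * 8 = 16.72 kJ/kg
Total per kg = 16.72 + 334 = 350.72 kJ/kg
Q = m * total = 19.8 * 350.72
Q = 6944.3 kJ

6944.3


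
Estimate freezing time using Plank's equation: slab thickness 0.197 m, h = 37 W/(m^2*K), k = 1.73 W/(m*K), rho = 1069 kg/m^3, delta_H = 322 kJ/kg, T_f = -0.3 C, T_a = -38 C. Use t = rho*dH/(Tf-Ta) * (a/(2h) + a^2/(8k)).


dT = -0.3 - (-38) = 37.7 K
term1 = a/(2h) = 0.197/(2*37) = 0.002662162162
term2 = a^2/(8k) = 0.197^2/(8*1.73) = 0.002804118497
t = rho*dH*1000/dT * (term1 + term2)
t = 1069*322*1000/37.7 * (0.002662162162 + 0.002804118497)
t = 49910 s

49910


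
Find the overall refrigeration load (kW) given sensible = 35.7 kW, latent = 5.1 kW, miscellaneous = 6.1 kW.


Q_total = Q_s + Q_l + Q_misc
Q_total = 35.7 + 5.1 + 6.1
Q_total = 46.9 kW

46.9


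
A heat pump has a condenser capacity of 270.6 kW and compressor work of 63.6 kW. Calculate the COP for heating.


COP_hp = Q_cond / W
COP_hp = 270.6 / 63.6
COP_hp = 4.255

4.255


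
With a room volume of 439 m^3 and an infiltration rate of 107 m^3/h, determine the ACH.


ACH = flow / volume
ACH = 107 / 439
ACH = 0.244

0.244


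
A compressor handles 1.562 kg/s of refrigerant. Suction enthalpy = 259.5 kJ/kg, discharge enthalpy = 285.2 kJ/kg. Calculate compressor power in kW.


dh = 285.2 - 259.5 = 25.7 kJ/kg
W = m_dot * dh = 1.562 * 25.7 = 40.14 kW

40.14


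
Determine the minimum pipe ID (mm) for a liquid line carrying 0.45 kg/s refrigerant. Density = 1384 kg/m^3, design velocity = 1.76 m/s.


A = m_dot / (rho * v) = 0.45 / (1384 * 1.76) = 0.0001847411981 m^2
d = sqrt(4*A/pi) * 1000
d = 15.3 mm

15.3


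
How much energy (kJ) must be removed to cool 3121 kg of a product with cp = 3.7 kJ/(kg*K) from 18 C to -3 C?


dT = 18 - (-3) = 21 K
Q = m * cp * dT = 3121 * 3.7 * 21
Q = 242502 kJ

242502


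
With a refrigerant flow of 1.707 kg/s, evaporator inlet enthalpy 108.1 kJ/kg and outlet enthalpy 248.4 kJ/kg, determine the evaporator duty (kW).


dh = 248.4 - 108.1 = 140.3 kJ/kg
Q_evap = m_dot * dh = 1.707 * 140.3
Q_evap = 239.49 kW

239.49


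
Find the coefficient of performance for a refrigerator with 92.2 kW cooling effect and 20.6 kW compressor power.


COP = Q_evap / W
COP = 92.2 / 20.6
COP = 4.476

4.476


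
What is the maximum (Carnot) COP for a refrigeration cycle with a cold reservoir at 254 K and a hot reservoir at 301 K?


dT = 301 - 254 = 47 K
COP_carnot = T_cold / dT = 254 / 47
COP_carnot = 5.404

5.404


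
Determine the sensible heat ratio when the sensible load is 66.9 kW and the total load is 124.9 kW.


SHR = Q_sensible / Q_total
SHR = 66.9 / 124.9
SHR = 0.536

0.536
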